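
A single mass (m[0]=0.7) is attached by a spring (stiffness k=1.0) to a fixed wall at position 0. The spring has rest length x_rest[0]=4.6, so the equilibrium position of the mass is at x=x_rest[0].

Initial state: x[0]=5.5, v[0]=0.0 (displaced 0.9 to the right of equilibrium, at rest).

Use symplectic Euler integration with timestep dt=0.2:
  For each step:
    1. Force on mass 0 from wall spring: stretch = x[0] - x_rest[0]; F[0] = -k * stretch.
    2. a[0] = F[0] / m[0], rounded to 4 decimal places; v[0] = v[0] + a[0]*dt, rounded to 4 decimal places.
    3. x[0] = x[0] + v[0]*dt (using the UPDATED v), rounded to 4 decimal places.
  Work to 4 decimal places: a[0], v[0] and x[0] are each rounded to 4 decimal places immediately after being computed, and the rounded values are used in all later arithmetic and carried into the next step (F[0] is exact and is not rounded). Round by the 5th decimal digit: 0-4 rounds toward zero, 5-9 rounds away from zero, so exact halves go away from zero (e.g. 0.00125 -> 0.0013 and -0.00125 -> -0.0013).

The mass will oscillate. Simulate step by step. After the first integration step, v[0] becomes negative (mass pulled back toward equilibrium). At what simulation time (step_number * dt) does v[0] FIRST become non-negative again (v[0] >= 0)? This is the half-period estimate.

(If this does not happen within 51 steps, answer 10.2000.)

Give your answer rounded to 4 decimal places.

Step 0: x=[5.5000] v=[0.0000]
Step 1: x=[5.4486] v=[-0.2571]
Step 2: x=[5.3487] v=[-0.4996]
Step 3: x=[5.2060] v=[-0.7135]
Step 4: x=[5.0287] v=[-0.8866]
Step 5: x=[4.8269] v=[-1.0091]
Step 6: x=[4.6121] v=[-1.0739]
Step 7: x=[4.3966] v=[-1.0774]
Step 8: x=[4.1927] v=[-1.0193]
Step 9: x=[4.0121] v=[-0.9029]
Step 10: x=[3.8651] v=[-0.7349]
Step 11: x=[3.7601] v=[-0.5249]
Step 12: x=[3.7031] v=[-0.2849]
Step 13: x=[3.6974] v=[-0.0286]
Step 14: x=[3.7433] v=[0.2293]
First v>=0 after going negative at step 14, time=2.8000

Answer: 2.8000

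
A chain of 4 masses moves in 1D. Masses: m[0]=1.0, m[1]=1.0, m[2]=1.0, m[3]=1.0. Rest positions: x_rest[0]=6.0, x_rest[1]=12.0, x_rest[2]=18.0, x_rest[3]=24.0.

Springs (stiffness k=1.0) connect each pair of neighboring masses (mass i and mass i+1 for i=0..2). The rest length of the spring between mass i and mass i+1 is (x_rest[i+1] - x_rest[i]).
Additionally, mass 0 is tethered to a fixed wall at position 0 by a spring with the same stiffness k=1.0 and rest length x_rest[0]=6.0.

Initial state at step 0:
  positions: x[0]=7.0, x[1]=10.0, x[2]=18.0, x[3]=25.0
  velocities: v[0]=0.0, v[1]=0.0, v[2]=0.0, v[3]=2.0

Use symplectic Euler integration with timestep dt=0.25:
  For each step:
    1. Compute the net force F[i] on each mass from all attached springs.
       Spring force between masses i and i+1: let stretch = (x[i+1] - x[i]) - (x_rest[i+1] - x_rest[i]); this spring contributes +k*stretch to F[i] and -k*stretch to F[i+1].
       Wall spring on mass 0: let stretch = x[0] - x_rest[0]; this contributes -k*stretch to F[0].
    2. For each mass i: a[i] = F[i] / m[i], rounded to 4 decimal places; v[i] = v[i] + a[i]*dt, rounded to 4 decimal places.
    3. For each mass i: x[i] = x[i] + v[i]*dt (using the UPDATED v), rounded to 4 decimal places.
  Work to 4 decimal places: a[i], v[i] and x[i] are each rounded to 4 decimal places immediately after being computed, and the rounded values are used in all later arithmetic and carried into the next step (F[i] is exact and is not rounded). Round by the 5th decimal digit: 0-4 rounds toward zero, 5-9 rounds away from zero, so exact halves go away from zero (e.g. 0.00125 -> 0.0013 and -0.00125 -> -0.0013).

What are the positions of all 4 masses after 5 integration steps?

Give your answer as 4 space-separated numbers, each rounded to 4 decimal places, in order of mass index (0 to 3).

Answer: 4.7656 12.9858 18.2233 26.0514

Derivation:
Step 0: x=[7.0000 10.0000 18.0000 25.0000] v=[0.0000 0.0000 0.0000 2.0000]
Step 1: x=[6.7500 10.3125 17.9375 25.4375] v=[-1.0000 1.2500 -0.2500 1.7500]
Step 2: x=[6.3008 10.8789 17.8672 25.7813] v=[-1.7969 2.2656 -0.2813 1.3750]
Step 3: x=[5.7439 11.5960 17.8547 26.0054] v=[-2.2276 2.8682 -0.0499 0.8965]
Step 4: x=[5.1938 12.3385 17.9605 26.0951] v=[-2.2006 2.9699 0.4231 0.3588]
Step 5: x=[4.7656 12.9858 18.2233 26.0514] v=[-1.7129 2.5892 1.0513 -0.1749]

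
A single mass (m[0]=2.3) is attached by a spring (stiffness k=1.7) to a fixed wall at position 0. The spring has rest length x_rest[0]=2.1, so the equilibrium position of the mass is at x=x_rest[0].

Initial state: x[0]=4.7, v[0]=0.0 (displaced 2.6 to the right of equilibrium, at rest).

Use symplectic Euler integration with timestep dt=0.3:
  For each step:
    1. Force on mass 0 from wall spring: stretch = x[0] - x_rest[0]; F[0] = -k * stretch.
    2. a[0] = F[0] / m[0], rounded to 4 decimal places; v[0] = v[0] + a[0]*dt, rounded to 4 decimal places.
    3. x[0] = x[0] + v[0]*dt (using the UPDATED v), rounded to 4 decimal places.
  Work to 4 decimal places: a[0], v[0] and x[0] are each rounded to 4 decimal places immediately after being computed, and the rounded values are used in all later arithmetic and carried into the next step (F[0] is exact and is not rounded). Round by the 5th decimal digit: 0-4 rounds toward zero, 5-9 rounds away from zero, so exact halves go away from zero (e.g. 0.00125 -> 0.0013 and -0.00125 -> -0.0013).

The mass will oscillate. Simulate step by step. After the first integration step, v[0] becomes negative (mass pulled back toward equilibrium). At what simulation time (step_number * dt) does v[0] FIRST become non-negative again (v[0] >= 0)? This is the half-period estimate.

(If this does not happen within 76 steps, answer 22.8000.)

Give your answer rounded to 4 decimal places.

Step 0: x=[4.7000] v=[0.0000]
Step 1: x=[4.5271] v=[-0.5765]
Step 2: x=[4.1927] v=[-1.1147]
Step 3: x=[3.7191] v=[-1.5787]
Step 4: x=[3.1378] v=[-1.9377]
Step 5: x=[2.4875] v=[-2.1678]
Step 6: x=[1.8114] v=[-2.2537]
Step 7: x=[1.1545] v=[-2.1897]
Step 8: x=[0.5605] v=[-1.9801]
Step 9: x=[0.0689] v=[-1.6387]
Step 10: x=[-0.2876] v=[-1.1883]
Step 11: x=[-0.4853] v=[-0.6589]
Step 12: x=[-0.5110] v=[-0.0856]
Step 13: x=[-0.3630] v=[0.4934]
First v>=0 after going negative at step 13, time=3.9000

Answer: 3.9000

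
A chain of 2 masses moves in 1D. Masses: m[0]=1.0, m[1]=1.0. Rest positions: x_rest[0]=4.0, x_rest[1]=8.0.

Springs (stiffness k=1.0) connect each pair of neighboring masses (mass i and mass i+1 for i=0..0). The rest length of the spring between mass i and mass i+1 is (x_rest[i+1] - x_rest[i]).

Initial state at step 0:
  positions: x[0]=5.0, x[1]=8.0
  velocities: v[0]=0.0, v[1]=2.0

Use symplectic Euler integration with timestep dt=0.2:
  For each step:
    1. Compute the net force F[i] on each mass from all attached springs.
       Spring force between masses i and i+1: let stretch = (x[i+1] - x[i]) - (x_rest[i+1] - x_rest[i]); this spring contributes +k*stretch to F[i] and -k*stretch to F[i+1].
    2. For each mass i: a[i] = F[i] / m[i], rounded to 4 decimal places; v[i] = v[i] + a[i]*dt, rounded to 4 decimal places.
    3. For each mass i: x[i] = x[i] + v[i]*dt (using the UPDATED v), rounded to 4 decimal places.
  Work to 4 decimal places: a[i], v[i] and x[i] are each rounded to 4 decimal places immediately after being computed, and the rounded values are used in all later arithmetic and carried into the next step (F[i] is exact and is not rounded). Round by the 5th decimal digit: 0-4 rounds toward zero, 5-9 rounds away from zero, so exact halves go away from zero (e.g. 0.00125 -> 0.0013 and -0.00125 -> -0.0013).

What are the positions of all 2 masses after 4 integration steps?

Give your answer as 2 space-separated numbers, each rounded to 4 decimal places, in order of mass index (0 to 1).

Step 0: x=[5.0000 8.0000] v=[0.0000 2.0000]
Step 1: x=[4.9600 8.4400] v=[-0.2000 2.2000]
Step 2: x=[4.8992 8.9008] v=[-0.3040 2.3040]
Step 3: x=[4.8385 9.3615] v=[-0.3037 2.3037]
Step 4: x=[4.7987 9.8013] v=[-0.1991 2.1991]

Answer: 4.7987 9.8013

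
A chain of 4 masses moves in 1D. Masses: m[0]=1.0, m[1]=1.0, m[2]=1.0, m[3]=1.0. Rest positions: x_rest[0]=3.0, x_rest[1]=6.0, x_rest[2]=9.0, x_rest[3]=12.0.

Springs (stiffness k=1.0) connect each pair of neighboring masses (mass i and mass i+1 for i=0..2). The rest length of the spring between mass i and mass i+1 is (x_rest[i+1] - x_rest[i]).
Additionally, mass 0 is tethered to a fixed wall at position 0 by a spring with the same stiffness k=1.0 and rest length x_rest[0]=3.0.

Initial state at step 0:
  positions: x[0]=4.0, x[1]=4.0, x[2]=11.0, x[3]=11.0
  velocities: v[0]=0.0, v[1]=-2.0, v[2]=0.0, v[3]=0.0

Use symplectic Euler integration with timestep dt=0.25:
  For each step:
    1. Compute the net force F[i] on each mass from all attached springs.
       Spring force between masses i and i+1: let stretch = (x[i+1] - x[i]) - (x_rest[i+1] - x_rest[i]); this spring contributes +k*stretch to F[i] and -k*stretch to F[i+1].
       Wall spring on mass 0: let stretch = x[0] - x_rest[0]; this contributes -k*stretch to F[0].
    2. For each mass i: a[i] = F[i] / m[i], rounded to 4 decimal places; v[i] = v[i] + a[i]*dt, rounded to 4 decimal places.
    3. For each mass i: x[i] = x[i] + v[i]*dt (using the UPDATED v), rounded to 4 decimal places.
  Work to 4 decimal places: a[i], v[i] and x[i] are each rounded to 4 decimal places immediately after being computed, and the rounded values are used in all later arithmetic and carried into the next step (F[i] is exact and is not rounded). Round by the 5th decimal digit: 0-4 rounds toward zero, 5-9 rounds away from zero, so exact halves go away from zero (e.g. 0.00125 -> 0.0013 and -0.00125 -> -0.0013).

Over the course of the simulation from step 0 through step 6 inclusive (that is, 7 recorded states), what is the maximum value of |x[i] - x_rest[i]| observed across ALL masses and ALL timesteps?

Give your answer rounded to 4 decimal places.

Step 0: x=[4.0000 4.0000 11.0000 11.0000] v=[0.0000 -2.0000 0.0000 0.0000]
Step 1: x=[3.7500 3.9375 10.5625 11.1875] v=[-1.0000 -0.2500 -1.7500 0.7500]
Step 2: x=[3.2774 4.2774 9.7500 11.5235] v=[-1.8906 1.3594 -3.2500 1.3438]
Step 3: x=[2.6624 4.8968 8.7063 11.9361] v=[-2.4600 2.4776 -4.1748 1.6504]
Step 4: x=[2.0207 5.6147 7.6264 12.3344] v=[-2.5670 2.8714 -4.3197 1.5930]
Step 5: x=[1.4773 6.2337 6.7150 12.6259] v=[-2.1737 2.4758 -3.6456 1.1660]
Step 6: x=[1.1388 6.5855 6.1430 12.7355] v=[-1.3539 1.4070 -2.2882 0.4383]
Max displacement = 2.8570

Answer: 2.8570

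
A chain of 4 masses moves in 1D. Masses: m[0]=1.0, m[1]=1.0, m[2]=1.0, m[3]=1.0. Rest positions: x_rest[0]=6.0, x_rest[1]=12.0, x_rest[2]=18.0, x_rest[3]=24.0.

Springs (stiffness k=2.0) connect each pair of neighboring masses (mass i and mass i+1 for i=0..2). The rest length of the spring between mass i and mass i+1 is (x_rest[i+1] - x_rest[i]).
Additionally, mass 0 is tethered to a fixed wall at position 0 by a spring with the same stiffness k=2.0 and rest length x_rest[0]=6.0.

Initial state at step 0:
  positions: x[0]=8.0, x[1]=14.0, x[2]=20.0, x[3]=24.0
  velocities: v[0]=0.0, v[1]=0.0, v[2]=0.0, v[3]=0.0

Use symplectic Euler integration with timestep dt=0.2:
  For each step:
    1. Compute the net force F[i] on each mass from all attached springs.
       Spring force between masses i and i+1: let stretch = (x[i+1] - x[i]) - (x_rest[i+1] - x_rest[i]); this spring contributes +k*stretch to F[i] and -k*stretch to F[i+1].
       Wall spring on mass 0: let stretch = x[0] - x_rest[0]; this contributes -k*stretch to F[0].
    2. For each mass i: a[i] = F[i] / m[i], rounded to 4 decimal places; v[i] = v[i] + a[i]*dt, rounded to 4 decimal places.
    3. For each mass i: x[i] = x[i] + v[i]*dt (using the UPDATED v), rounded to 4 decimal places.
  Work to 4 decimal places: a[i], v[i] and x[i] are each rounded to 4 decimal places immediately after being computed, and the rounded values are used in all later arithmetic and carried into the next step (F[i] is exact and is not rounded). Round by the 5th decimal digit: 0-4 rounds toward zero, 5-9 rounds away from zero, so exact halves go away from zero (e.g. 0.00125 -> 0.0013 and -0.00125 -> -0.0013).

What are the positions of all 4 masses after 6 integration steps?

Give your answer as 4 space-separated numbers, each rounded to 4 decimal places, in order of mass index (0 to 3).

Step 0: x=[8.0000 14.0000 20.0000 24.0000] v=[0.0000 0.0000 0.0000 0.0000]
Step 1: x=[7.8400 14.0000 19.8400 24.1600] v=[-0.8000 0.0000 -0.8000 0.8000]
Step 2: x=[7.5456 13.9744 19.5584 24.4544] v=[-1.4720 -0.1280 -1.4080 1.4720]
Step 3: x=[7.1619 13.8812 19.2218 24.8371] v=[-1.9187 -0.4659 -1.6832 1.9136]
Step 4: x=[6.7428 13.6777 18.9071 25.2506] v=[-2.0957 -1.0174 -1.5733 2.0675]
Step 5: x=[6.3390 13.3378 18.6816 25.6366] v=[-2.0189 -1.6996 -1.1277 1.9301]
Step 6: x=[5.9880 12.8655 18.5850 25.9462] v=[-1.7550 -2.3616 -0.4832 1.5481]

Answer: 5.9880 12.8655 18.5850 25.9462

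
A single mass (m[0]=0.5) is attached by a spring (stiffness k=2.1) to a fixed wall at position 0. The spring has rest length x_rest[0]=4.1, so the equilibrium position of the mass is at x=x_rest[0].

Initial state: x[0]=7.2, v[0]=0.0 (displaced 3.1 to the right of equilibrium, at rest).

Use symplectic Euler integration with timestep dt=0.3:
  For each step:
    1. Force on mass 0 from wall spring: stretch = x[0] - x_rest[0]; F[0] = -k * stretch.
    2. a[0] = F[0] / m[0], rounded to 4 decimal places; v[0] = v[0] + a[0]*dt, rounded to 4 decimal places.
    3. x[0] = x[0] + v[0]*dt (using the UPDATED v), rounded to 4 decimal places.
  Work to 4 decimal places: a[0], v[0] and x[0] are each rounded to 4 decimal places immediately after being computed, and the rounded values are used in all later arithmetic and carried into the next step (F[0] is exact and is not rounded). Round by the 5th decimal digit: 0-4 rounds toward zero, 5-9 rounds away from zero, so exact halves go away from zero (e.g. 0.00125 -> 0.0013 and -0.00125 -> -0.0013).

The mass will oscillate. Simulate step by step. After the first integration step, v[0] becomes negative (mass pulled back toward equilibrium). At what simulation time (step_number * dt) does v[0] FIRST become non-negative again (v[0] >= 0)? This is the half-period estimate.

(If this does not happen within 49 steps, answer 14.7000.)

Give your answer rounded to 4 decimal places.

Answer: 1.8000

Derivation:
Step 0: x=[7.2000] v=[0.0000]
Step 1: x=[6.0282] v=[-3.9060]
Step 2: x=[4.1276] v=[-6.3355]
Step 3: x=[2.2165] v=[-6.3703]
Step 4: x=[1.0174] v=[-3.9971]
Step 5: x=[0.9835] v=[-0.1130]
Step 6: x=[2.1276] v=[3.8138]
First v>=0 after going negative at step 6, time=1.8000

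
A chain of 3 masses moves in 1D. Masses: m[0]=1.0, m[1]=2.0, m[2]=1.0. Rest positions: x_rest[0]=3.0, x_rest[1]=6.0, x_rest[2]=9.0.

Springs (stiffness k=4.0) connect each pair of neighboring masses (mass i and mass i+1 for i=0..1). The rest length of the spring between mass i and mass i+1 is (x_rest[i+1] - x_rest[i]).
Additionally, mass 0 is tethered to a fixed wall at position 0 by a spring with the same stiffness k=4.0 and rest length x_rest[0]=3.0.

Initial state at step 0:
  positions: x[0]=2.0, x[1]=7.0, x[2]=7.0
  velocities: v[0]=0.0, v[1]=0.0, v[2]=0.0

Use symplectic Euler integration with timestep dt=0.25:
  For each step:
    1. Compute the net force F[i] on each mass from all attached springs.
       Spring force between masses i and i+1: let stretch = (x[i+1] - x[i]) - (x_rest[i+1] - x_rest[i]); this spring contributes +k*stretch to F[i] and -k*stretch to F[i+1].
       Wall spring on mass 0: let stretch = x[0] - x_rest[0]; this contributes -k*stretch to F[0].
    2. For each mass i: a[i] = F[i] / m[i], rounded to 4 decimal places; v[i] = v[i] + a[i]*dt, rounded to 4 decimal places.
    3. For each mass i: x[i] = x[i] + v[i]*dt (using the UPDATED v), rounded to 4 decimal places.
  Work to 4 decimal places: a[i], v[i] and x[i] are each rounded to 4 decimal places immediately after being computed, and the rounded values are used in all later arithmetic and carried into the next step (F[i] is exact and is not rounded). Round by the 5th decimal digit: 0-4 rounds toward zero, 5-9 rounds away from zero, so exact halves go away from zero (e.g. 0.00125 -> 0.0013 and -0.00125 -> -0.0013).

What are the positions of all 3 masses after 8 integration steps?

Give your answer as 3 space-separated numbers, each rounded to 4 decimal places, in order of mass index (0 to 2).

Step 0: x=[2.0000 7.0000 7.0000] v=[0.0000 0.0000 0.0000]
Step 1: x=[2.7500 6.3750 7.7500] v=[3.0000 -2.5000 3.0000]
Step 2: x=[3.7188 5.4688 8.9063] v=[3.8750 -3.6250 4.6250]
Step 3: x=[4.1954 4.7735 9.9532] v=[1.9062 -2.7813 4.1875]
Step 4: x=[3.7676 4.6534 10.4552] v=[-1.7111 -0.4805 2.0078]
Step 5: x=[2.6194 5.1478 10.2567] v=[-4.5929 1.9775 -0.7940]
Step 6: x=[1.4484 5.9648 9.5310] v=[-4.6839 3.2678 -2.9029]
Step 7: x=[1.0444 6.6630 8.6637] v=[-1.6159 2.7927 -3.4691]
Step 8: x=[1.7840 6.9090 8.0463] v=[2.9583 0.9838 -2.4698]

Answer: 1.7840 6.9090 8.0463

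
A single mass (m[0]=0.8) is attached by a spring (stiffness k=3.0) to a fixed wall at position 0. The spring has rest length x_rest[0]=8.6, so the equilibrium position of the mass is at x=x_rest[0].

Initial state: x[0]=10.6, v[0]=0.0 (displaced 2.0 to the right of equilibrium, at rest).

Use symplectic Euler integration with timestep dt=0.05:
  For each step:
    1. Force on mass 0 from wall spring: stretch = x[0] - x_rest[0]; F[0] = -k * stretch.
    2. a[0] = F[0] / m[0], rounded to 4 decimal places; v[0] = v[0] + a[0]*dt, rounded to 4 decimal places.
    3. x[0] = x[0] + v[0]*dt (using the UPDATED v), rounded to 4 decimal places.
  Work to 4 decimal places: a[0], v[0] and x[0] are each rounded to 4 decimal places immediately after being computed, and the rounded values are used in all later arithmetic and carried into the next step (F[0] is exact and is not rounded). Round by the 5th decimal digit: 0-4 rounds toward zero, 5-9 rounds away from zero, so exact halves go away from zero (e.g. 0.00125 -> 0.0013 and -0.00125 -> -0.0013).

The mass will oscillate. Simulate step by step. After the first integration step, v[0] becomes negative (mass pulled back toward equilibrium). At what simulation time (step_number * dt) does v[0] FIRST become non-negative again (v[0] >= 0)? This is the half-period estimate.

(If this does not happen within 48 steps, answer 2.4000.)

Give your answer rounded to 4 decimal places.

Answer: 1.6500

Derivation:
Step 0: x=[10.6000] v=[0.0000]
Step 1: x=[10.5813] v=[-0.3750]
Step 2: x=[10.5440] v=[-0.7465]
Step 3: x=[10.4885] v=[-1.1110]
Step 4: x=[10.4152] v=[-1.4651]
Step 5: x=[10.3249] v=[-1.8055]
Step 6: x=[10.2185] v=[-2.1289]
Step 7: x=[10.0969] v=[-2.4324]
Step 8: x=[9.9612] v=[-2.7131]
Step 9: x=[9.8128] v=[-2.9683]
Step 10: x=[9.6530] v=[-3.1957]
Step 11: x=[9.4833] v=[-3.3931]
Step 12: x=[9.3054] v=[-3.5587]
Step 13: x=[9.1209] v=[-3.6910]
Step 14: x=[8.9315] v=[-3.7887]
Step 15: x=[8.7390] v=[-3.8509]
Step 16: x=[8.5452] v=[-3.8770]
Step 17: x=[8.3519] v=[-3.8667]
Step 18: x=[8.1609] v=[-3.8202]
Step 19: x=[7.9740] v=[-3.7379]
Step 20: x=[7.7930] v=[-3.6205]
Step 21: x=[7.6195] v=[-3.4692]
Step 22: x=[7.4552] v=[-3.2854]
Step 23: x=[7.3017] v=[-3.0708]
Step 24: x=[7.1603] v=[-2.8274]
Step 25: x=[7.0324] v=[-2.5575]
Step 26: x=[6.9192] v=[-2.2636]
Step 27: x=[6.8218] v=[-1.9485]
Step 28: x=[6.7410] v=[-1.6151]
Step 29: x=[6.6777] v=[-1.2665]
Step 30: x=[6.6324] v=[-0.9061]
Step 31: x=[6.6055] v=[-0.5372]
Step 32: x=[6.5973] v=[-0.1632]
Step 33: x=[6.6079] v=[0.2123]
First v>=0 after going negative at step 33, time=1.6500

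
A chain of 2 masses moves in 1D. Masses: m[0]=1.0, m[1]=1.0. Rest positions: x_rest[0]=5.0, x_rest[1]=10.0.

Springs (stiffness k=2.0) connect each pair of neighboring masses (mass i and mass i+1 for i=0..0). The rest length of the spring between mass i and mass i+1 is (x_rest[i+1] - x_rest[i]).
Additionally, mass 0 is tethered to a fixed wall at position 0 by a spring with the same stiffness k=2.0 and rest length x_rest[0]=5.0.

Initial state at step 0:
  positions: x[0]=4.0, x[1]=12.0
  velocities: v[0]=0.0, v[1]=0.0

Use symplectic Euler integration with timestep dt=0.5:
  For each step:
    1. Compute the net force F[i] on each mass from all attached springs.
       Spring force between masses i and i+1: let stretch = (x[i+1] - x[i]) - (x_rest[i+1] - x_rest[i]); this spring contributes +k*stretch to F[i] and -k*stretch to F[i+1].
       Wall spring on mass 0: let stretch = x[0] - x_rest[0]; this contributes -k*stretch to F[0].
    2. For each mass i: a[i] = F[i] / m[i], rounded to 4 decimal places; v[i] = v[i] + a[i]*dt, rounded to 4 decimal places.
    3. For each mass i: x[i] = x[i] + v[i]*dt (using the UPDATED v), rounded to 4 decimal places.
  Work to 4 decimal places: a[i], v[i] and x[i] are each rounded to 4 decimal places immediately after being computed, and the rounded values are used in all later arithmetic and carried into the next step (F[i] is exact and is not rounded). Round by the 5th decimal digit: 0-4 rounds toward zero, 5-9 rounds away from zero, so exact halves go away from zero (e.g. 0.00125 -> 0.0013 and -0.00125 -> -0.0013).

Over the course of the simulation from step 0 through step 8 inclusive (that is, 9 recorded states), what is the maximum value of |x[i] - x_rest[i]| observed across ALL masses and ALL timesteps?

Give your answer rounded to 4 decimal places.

Answer: 2.2812

Derivation:
Step 0: x=[4.0000 12.0000] v=[0.0000 0.0000]
Step 1: x=[6.0000 10.5000] v=[4.0000 -3.0000]
Step 2: x=[7.2500 9.2500] v=[2.5000 -2.5000]
Step 3: x=[5.8750 9.5000] v=[-2.7500 0.5000]
Step 4: x=[3.3750 10.4375] v=[-5.0000 1.8750]
Step 5: x=[2.7188 10.3438] v=[-1.3125 -0.1875]
Step 6: x=[4.5157 8.9376] v=[3.5937 -2.8125]
Step 7: x=[6.2657 7.8204] v=[3.4999 -2.2344]
Step 8: x=[5.6602 8.4259] v=[-1.2111 1.2109]
Max displacement = 2.2812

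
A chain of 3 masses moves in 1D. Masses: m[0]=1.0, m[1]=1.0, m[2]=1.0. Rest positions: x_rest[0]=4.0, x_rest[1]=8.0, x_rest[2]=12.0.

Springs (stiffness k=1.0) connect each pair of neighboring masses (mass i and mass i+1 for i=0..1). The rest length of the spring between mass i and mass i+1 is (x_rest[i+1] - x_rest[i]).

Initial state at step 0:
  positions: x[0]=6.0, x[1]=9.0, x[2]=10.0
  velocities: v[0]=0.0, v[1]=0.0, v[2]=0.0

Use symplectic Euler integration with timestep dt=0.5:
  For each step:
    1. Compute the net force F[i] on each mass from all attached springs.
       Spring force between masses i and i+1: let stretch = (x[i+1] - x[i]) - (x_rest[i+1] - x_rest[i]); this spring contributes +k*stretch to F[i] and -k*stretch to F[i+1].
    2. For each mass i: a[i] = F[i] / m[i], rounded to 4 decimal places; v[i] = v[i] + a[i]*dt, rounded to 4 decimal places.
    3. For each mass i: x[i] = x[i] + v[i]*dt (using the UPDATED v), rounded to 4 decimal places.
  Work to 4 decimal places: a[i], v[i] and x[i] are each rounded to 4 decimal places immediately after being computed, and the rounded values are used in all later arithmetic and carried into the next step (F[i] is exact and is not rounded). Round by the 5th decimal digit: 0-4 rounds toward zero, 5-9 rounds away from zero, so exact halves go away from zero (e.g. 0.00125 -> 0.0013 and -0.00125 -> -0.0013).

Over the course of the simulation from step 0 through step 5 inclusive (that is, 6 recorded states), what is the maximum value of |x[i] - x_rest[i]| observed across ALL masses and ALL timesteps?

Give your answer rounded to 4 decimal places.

Step 0: x=[6.0000 9.0000 10.0000] v=[0.0000 0.0000 0.0000]
Step 1: x=[5.7500 8.5000 10.7500] v=[-0.5000 -1.0000 1.5000]
Step 2: x=[5.1875 7.8750 11.9375] v=[-1.1250 -1.2500 2.3750]
Step 3: x=[4.2969 7.5938 13.1094] v=[-1.7813 -0.5625 2.3438]
Step 4: x=[3.2305 7.8673 13.9024] v=[-2.1329 0.5469 1.5860]
Step 5: x=[2.3233 8.4904 14.1867] v=[-1.8145 1.2461 0.5685]
Max displacement = 2.1867

Answer: 2.1867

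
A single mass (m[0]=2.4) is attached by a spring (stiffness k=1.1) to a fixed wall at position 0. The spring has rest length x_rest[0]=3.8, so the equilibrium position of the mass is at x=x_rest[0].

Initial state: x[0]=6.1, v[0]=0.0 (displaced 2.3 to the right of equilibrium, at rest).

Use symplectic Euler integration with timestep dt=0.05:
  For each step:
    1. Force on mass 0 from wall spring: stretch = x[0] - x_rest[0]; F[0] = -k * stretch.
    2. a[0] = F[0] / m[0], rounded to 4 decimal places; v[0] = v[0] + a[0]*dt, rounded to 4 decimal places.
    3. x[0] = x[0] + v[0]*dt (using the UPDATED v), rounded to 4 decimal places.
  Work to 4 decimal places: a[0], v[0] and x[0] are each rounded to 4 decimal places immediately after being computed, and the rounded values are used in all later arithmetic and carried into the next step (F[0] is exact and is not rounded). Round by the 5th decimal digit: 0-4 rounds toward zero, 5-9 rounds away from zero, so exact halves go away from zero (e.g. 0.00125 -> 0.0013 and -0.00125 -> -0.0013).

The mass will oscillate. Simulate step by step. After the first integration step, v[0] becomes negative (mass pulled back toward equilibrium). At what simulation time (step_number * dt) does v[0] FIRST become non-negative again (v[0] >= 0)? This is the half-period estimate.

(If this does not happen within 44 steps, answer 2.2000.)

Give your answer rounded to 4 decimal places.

Step 0: x=[6.1000] v=[0.0000]
Step 1: x=[6.0974] v=[-0.0527]
Step 2: x=[6.0921] v=[-0.1054]
Step 3: x=[6.0842] v=[-0.1579]
Step 4: x=[6.0737] v=[-0.2102]
Step 5: x=[6.0606] v=[-0.2623]
Step 6: x=[6.0449] v=[-0.3141]
Step 7: x=[6.0266] v=[-0.3655]
Step 8: x=[6.0058] v=[-0.4165]
Step 9: x=[5.9824] v=[-0.4671]
Step 10: x=[5.9565] v=[-0.5171]
Step 11: x=[5.9282] v=[-0.5665]
Step 12: x=[5.8974] v=[-0.6153]
Step 13: x=[5.8642] v=[-0.6634]
Step 14: x=[5.8287] v=[-0.7107]
Step 15: x=[5.7908] v=[-0.7572]
Step 16: x=[5.7507] v=[-0.8028]
Step 17: x=[5.7083] v=[-0.8475]
Step 18: x=[5.6637] v=[-0.8912]
Step 19: x=[5.6170] v=[-0.9339]
Step 20: x=[5.5682] v=[-0.9755]
Step 21: x=[5.5174] v=[-1.0160]
Step 22: x=[5.4646] v=[-1.0554]
Step 23: x=[5.4099] v=[-1.0935]
Step 24: x=[5.3534] v=[-1.1304]
Step 25: x=[5.2951] v=[-1.1660]
Step 26: x=[5.2351] v=[-1.2003]
Step 27: x=[5.1734] v=[-1.2332]
Step 28: x=[5.1102] v=[-1.2647]
Step 29: x=[5.0455] v=[-1.2947]
Step 30: x=[4.9793] v=[-1.3232]
Step 31: x=[4.9118] v=[-1.3502]
Step 32: x=[4.8430] v=[-1.3757]
Step 33: x=[4.7730] v=[-1.3996]
Step 34: x=[4.7019] v=[-1.4219]
Step 35: x=[4.6298] v=[-1.4426]
Step 36: x=[4.5567] v=[-1.4616]
Step 37: x=[4.4828] v=[-1.4789]
Step 38: x=[4.4081] v=[-1.4946]
Step 39: x=[4.3327] v=[-1.5085]
Step 40: x=[4.2567] v=[-1.5207]
Step 41: x=[4.1801] v=[-1.5312]
Step 42: x=[4.1031] v=[-1.5399]
Step 43: x=[4.0258] v=[-1.5468]
Step 44: x=[3.9482] v=[-1.5520]
v[0] did not become non-negative within 44 steps; using fallback time=2.2000

Answer: 2.2000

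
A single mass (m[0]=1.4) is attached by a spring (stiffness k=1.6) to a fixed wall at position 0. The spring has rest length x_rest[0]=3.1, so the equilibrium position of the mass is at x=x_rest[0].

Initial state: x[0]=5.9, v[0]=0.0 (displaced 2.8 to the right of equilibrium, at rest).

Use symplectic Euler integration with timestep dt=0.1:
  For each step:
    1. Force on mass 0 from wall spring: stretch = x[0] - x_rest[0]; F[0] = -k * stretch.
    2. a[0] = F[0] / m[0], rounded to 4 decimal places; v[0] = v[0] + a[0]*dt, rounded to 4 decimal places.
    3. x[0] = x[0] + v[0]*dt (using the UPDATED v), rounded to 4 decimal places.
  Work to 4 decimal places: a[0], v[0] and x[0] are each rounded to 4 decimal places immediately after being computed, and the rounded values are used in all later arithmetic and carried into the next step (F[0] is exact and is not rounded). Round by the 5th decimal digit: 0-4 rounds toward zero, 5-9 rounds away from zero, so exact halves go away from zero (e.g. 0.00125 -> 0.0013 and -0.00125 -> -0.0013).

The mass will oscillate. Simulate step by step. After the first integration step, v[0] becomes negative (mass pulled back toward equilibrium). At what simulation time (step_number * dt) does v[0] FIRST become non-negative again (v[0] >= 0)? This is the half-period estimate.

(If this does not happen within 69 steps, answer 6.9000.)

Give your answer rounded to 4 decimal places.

Answer: 3.0000

Derivation:
Step 0: x=[5.9000] v=[0.0000]
Step 1: x=[5.8680] v=[-0.3200]
Step 2: x=[5.8044] v=[-0.6363]
Step 3: x=[5.7099] v=[-0.9454]
Step 4: x=[5.5855] v=[-1.2437]
Step 5: x=[5.4327] v=[-1.5278]
Step 6: x=[5.2533] v=[-1.7944]
Step 7: x=[5.0493] v=[-2.0405]
Step 8: x=[4.8230] v=[-2.2633]
Step 9: x=[4.5770] v=[-2.4602]
Step 10: x=[4.3141] v=[-2.6290]
Step 11: x=[4.0373] v=[-2.7678]
Step 12: x=[3.7498] v=[-2.8749]
Step 13: x=[3.4549] v=[-2.9492]
Step 14: x=[3.1559] v=[-2.9898]
Step 15: x=[2.8563] v=[-2.9962]
Step 16: x=[2.5595] v=[-2.9684]
Step 17: x=[2.2688] v=[-2.9066]
Step 18: x=[1.9876] v=[-2.8116]
Step 19: x=[1.7192] v=[-2.6845]
Step 20: x=[1.4665] v=[-2.5267]
Step 21: x=[1.2325] v=[-2.3400]
Step 22: x=[1.0198] v=[-2.1266]
Step 23: x=[0.8309] v=[-1.8889]
Step 24: x=[0.6679] v=[-1.6296]
Step 25: x=[0.5327] v=[-1.3517]
Step 26: x=[0.4269] v=[-1.0583]
Step 27: x=[0.3516] v=[-0.7528]
Step 28: x=[0.3077] v=[-0.4387]
Step 29: x=[0.2957] v=[-0.1196]
Step 30: x=[0.3158] v=[0.2009]
First v>=0 after going negative at step 30, time=3.0000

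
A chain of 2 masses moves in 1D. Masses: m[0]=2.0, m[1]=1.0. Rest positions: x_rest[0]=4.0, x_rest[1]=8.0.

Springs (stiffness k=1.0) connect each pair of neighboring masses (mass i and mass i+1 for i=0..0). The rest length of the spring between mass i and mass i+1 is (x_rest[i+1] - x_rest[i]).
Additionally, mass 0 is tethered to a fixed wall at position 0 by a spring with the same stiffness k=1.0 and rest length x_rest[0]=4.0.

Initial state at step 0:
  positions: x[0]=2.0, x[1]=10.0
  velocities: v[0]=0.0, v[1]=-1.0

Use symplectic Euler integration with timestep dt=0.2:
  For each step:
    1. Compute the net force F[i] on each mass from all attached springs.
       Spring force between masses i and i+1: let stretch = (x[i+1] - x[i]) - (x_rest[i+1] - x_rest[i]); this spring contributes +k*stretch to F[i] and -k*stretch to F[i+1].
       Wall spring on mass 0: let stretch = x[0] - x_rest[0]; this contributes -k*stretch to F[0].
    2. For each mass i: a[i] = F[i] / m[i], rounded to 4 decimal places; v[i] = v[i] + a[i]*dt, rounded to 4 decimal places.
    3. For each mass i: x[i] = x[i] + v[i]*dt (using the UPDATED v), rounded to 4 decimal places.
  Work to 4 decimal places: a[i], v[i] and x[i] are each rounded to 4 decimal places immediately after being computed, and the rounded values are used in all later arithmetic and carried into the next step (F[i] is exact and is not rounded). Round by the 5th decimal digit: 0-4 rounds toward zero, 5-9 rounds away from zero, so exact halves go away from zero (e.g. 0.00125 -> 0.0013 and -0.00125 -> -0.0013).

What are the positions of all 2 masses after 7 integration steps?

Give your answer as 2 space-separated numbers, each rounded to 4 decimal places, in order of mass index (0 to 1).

Answer: 4.2740 5.7696

Derivation:
Step 0: x=[2.0000 10.0000] v=[0.0000 -1.0000]
Step 1: x=[2.1200 9.6400] v=[0.6000 -1.8000]
Step 2: x=[2.3480 9.1392] v=[1.1400 -2.5040]
Step 3: x=[2.6649 8.5268] v=[1.5843 -3.0622]
Step 4: x=[3.0457 7.8399] v=[1.9040 -3.4346]
Step 5: x=[3.4615 7.1212] v=[2.0789 -3.5934]
Step 6: x=[3.8812 6.4161] v=[2.0987 -3.5253]
Step 7: x=[4.2740 5.7696] v=[1.9641 -3.2323]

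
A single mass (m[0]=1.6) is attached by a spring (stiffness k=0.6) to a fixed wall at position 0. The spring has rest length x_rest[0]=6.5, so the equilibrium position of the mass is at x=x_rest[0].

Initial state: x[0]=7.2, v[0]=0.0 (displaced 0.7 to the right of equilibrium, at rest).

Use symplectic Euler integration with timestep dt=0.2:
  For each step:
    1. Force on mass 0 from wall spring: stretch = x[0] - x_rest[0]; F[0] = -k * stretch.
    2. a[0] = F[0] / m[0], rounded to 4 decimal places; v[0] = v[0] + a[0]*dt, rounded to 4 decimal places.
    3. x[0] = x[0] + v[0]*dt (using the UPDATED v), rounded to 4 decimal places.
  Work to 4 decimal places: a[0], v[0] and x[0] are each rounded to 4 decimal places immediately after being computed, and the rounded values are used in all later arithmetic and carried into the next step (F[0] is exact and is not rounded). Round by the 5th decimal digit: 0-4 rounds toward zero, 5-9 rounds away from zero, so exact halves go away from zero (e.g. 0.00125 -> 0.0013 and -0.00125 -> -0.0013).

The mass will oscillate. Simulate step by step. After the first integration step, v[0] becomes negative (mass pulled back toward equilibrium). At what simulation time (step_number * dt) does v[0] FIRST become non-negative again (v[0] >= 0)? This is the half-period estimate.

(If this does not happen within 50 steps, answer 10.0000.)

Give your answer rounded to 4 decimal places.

Step 0: x=[7.2000] v=[0.0000]
Step 1: x=[7.1895] v=[-0.0525]
Step 2: x=[7.1687] v=[-0.1042]
Step 3: x=[7.1378] v=[-0.1544]
Step 4: x=[7.0974] v=[-0.2022]
Step 5: x=[7.0480] v=[-0.2470]
Step 6: x=[6.9904] v=[-0.2881]
Step 7: x=[6.9254] v=[-0.3249]
Step 8: x=[6.8540] v=[-0.3568]
Step 9: x=[6.7773] v=[-0.3834]
Step 10: x=[6.6965] v=[-0.4042]
Step 11: x=[6.6127] v=[-0.4189]
Step 12: x=[6.5272] v=[-0.4274]
Step 13: x=[6.4413] v=[-0.4294]
Step 14: x=[6.3563] v=[-0.4250]
Step 15: x=[6.2735] v=[-0.4142]
Step 16: x=[6.1941] v=[-0.3972]
Step 17: x=[6.1192] v=[-0.3743]
Step 18: x=[6.0501] v=[-0.3457]
Step 19: x=[5.9877] v=[-0.3120]
Step 20: x=[5.9330] v=[-0.2736]
Step 21: x=[5.8868] v=[-0.2311]
Step 22: x=[5.8498] v=[-0.1851]
Step 23: x=[5.8225] v=[-0.1363]
Step 24: x=[5.8054] v=[-0.0855]
Step 25: x=[5.7987] v=[-0.0334]
Step 26: x=[5.8025] v=[0.0192]
First v>=0 after going negative at step 26, time=5.2000

Answer: 5.2000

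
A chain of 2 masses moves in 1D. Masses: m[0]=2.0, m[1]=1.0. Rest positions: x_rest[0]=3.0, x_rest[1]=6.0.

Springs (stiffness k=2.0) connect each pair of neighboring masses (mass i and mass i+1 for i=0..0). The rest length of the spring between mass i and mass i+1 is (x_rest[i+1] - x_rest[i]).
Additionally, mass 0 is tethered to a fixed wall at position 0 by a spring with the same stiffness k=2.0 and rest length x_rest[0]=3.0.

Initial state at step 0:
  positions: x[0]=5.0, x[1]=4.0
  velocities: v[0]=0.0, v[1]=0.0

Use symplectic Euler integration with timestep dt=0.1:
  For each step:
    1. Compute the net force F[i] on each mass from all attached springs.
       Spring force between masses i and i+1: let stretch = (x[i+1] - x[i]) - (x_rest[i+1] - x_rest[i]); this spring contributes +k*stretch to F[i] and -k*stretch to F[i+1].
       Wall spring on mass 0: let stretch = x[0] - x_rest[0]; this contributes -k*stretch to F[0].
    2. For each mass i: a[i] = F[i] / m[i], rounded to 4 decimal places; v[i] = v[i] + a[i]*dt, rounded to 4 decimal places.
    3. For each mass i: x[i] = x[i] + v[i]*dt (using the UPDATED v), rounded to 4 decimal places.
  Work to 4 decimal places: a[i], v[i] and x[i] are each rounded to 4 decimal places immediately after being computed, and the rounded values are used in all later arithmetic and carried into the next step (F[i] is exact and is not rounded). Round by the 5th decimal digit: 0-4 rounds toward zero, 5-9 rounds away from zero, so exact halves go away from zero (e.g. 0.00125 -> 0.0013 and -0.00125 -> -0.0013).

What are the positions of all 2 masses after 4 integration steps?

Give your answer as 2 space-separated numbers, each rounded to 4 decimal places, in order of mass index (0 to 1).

Step 0: x=[5.0000 4.0000] v=[0.0000 0.0000]
Step 1: x=[4.9400 4.0800] v=[-0.6000 0.8000]
Step 2: x=[4.8220 4.2372] v=[-1.1800 1.5720]
Step 3: x=[4.6499 4.4661] v=[-1.7207 2.2890]
Step 4: x=[4.4295 4.7587] v=[-2.2041 2.9258]

Answer: 4.4295 4.7587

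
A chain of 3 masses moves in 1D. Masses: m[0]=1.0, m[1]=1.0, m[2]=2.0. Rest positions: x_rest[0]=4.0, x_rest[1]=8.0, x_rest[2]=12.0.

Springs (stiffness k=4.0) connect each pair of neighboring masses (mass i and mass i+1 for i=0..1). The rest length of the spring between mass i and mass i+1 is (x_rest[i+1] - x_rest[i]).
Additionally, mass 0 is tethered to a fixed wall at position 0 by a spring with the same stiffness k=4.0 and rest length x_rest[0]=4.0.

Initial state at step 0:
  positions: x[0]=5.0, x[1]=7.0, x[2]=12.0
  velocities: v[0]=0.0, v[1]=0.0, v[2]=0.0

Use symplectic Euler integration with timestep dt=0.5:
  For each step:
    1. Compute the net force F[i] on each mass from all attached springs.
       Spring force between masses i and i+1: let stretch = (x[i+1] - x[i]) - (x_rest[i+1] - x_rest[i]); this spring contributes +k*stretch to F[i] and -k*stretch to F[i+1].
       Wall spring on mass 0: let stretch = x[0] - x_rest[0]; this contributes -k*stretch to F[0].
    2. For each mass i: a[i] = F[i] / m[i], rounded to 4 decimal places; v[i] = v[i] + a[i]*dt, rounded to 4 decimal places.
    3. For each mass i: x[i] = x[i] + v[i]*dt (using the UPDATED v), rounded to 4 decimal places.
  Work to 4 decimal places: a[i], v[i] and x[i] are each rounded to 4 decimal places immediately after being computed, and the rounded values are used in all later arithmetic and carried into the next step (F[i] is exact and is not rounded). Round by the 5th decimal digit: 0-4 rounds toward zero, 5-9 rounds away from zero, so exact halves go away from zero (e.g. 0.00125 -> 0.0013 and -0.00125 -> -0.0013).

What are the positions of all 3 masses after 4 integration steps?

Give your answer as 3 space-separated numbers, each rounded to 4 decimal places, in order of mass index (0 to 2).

Step 0: x=[5.0000 7.0000 12.0000] v=[0.0000 0.0000 0.0000]
Step 1: x=[2.0000 10.0000 11.5000] v=[-6.0000 6.0000 -1.0000]
Step 2: x=[5.0000 6.5000 12.2500] v=[6.0000 -7.0000 1.5000]
Step 3: x=[4.5000 7.2500 12.1250] v=[-1.0000 1.5000 -0.2500]
Step 4: x=[2.2500 10.1250 11.5625] v=[-4.5000 5.7500 -1.1250]

Answer: 2.2500 10.1250 11.5625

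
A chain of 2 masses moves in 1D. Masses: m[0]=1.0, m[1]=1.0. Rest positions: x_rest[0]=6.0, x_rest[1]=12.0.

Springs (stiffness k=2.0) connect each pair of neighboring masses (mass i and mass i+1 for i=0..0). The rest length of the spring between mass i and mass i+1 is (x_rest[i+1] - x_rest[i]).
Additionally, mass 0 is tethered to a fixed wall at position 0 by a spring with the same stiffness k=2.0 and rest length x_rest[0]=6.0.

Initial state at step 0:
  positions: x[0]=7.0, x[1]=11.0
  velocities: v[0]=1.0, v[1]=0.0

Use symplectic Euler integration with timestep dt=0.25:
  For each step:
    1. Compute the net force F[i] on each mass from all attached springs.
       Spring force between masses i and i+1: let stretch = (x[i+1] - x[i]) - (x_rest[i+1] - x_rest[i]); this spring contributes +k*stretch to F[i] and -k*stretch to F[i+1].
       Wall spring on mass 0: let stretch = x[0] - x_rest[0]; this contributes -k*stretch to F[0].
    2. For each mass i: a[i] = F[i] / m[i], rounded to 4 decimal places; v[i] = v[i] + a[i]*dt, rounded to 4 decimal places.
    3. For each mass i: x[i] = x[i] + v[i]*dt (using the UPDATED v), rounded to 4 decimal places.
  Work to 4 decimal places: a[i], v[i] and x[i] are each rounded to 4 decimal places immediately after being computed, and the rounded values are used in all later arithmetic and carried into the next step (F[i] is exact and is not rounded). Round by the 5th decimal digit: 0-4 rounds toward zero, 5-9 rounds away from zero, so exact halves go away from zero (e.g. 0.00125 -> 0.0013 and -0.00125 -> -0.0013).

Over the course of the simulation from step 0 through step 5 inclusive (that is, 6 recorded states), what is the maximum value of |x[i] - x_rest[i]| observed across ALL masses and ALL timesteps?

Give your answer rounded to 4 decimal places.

Step 0: x=[7.0000 11.0000] v=[1.0000 0.0000]
Step 1: x=[6.8750 11.2500] v=[-0.5000 1.0000]
Step 2: x=[6.4375 11.7031] v=[-1.7500 1.8125]
Step 3: x=[5.8535 12.2480] v=[-2.3360 2.1797]
Step 4: x=[5.3371 12.7436] v=[-2.0655 1.9825]
Step 5: x=[5.0794 13.0634] v=[-1.0308 1.2793]
Max displacement = 1.0634

Answer: 1.0634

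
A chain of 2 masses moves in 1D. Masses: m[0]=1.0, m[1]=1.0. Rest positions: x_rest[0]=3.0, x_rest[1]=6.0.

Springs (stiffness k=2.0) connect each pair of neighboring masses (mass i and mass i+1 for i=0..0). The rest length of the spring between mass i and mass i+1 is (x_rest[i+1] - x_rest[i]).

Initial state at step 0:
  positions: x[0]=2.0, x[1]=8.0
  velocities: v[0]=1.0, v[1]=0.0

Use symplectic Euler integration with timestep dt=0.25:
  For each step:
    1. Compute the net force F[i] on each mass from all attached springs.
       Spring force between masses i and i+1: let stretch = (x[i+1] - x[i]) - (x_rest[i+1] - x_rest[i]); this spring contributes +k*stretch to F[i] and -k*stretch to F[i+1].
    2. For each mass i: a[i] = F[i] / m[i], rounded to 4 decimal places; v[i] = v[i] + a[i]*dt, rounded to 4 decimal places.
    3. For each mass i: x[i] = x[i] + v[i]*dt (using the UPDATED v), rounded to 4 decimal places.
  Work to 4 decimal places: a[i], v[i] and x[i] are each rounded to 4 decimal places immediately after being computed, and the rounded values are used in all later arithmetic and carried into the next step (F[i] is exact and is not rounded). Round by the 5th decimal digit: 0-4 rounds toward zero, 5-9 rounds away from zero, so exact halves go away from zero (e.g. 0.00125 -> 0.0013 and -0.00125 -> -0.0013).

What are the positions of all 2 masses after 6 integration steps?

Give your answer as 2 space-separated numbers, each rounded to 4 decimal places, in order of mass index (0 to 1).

Answer: 5.8116 5.6885

Derivation:
Step 0: x=[2.0000 8.0000] v=[1.0000 0.0000]
Step 1: x=[2.6250 7.6250] v=[2.5000 -1.5000]
Step 2: x=[3.5000 7.0000] v=[3.5000 -2.5000]
Step 3: x=[4.4375 6.3125] v=[3.7500 -2.7500]
Step 4: x=[5.2344 5.7656] v=[3.1875 -2.1875]
Step 5: x=[5.7227 5.5273] v=[1.9531 -0.9531]
Step 6: x=[5.8116 5.6885] v=[0.3554 0.6446]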